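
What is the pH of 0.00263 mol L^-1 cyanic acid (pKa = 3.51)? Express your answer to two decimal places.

HOCN ⇌ OCN- + H+
Ka = 10^(−3.51) = 3.09 × 10^-4
Ka = x²/(0.00263 − x) = 3.09 × 10^-4
The 5% rule fails; solving x² + Ka·x − Ka·C₀ = 0 exactly:
x = (−Ka + √(Ka² + 4·Ka·C₀))/2 = 7.60 × 10^-4 M
pH = −log(7.60 × 10^-4) = 3.12

pH = 3.12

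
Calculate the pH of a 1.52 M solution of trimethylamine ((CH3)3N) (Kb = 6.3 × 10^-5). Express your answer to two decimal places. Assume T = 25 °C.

pH = 11.99

(CH3)3N + H2O ⇌ (CH3)3NH+ + OH-
Kb = x²/(1.52 − x) = 6.3 × 10^-5
Assume x ≪ 1.52: x ≈ √(6.3 × 10^-5 × 1.52) = 9.79 × 10^-3 M
(x/C₀ = 0.64% < 5%, so the approximation holds.)
pOH = 2.01, so pH = 14.00 − pOH = 11.99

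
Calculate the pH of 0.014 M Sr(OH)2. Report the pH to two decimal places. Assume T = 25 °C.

Sr(OH)2 is a strong base (each formula unit releases 2 OH-); [OH-] = 0.028 M.
pOH = -log(0.028) = 1.55
pH = 14.00 - 1.55 = 12.45

pH = 12.45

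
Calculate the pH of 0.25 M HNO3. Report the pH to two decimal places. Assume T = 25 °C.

pH = 0.60

HNO3 is a strong acid and dissociates completely, so [H+] = 0.25 M.
pH = -log(0.25) = 0.60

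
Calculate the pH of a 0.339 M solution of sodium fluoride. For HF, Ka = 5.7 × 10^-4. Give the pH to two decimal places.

pH = 8.39

F- is the conjugate base of the weak acid HF.
Kb = Kw/Ka = 1.0×10^-14 / 5.7 × 10^-4 = 1.75 × 10^-11
From the ICE table, Kb = [OH-]²/(0.339 − [OH-]) = 1.75 × 10^-11.
Assume [OH-] ≪ 0.339: [OH-] ≈ √(1.75 × 10^-11 × 0.339) = 2.44 × 10^-6 M
pOH = −log(2.44 × 10^-6) = 5.61; pH = 14.00 − 5.61 = 8.39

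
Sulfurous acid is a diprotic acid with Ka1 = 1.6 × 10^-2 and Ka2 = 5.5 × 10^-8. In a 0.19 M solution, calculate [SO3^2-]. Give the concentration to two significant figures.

5.5 × 10^-8 M

First ionization gives [H+] ≈ [HSO3-] = 4.77 × 10^-2 M.
Second step: Ka2 = [H+][SO3^2-]/[HSO3-] ≈ [SO3^2-] (since [H+] ≈ [HSO3-]).
So [SO3^2-] ≈ Ka2.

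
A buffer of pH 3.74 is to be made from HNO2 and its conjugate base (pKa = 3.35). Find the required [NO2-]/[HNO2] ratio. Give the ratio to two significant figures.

pH = pKa + log(r) ⇒ log(r) = 3.74 − 3.35 = +0.39
r = [NO2-]/[HNO2] = 10^(+0.39) = 2.45

ratio = 2.5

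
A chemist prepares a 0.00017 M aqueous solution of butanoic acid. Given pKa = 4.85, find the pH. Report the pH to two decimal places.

CH3(CH2)2COOH ⇌ CH3(CH2)2COO- + H+
Ka = 10^(−4.85) = 1.41 × 10^-5
Ka = [H+]²/(0.00017 − [H+]) = 1.41 × 10^-5
The 5% rule fails; solving [H+]² + Ka·[H+] − Ka·C₀ = 0 exactly:
[H+] = [−1.41e-05 + √(1.41e-05² + 9.59e-09)]/2 = 4.24 × 10^-5 M
pH = −log(4.24 × 10^-5) = 4.37

pH = 4.37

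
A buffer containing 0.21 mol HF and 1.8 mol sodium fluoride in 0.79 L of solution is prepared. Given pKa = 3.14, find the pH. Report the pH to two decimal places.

pH = 4.07

Using pH = pKa + log([base]/[acid]) with [base]/[acid] = 1.8/0.21:
pH = 3.14 + (+0.933) = 4.07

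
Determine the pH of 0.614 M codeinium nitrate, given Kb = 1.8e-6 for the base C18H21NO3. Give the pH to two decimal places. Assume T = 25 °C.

pH = 4.23

C18H22NO3+ is the conjugate acid of the weak base C18H21NO3.
Ka = Kw/Kb = 1.0×10^-14 / 1.8 × 10^-6 = 5.56 × 10^-9
From the ICE table, Ka = [H+]²/(0.614 − [H+]) = 5.56 × 10^-9.
Assume [H+] ≪ 0.614: [H+] ≈ √(5.56 × 10^-9 × 0.614) = 5.84 × 10^-5 M
pH = −log[H+] = −log(5.84 × 10^-5) = 4.23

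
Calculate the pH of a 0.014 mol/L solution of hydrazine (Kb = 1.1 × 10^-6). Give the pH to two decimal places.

pH = 10.09

N2H4 + H2O ⇌ N2H5+ + OH-
Kb = [OH-]²/(0.014 − [OH-]) = 1.1 × 10^-6
Since Kb ≪ C₀, [OH-] ≈ √(Kb·C₀) = 1.24 × 10^-4 M.
Check: 0.89% ionized — well under 5%, approximation valid.
pOH = −log(1.24 × 10^-4) = 3.91; pH = 14.00 − 3.91 = 10.09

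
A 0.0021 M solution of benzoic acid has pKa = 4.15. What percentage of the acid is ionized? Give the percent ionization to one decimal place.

C6H5COOH ⇌ C6H5COO- + H+; let x = [H+] at equilibrium.
Ka = 10^(−4.15) = 7.08 × 10^-5
Solve x² + 7.08e-05x − 1.49e-07 = 0 → x = 3.52 × 10^-4 M
Fraction ionized = 3.52 × 10^-4 / 0.0021 = 0.1676 → 16.8%

16.8%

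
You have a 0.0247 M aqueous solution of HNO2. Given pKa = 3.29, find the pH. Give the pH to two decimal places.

HNO2 ⇌ NO2- + H+
Ka = 10^(−3.29) = 5.13 × 10^-4
Let x = [H+] at equilibrium. Ka = x²/(0.0247 − x).
Here C₀/Ka ≈ 48.1, so the small-x approximation fails. Use the quadratic:
x = (−Ka + √(Ka² + 4·Ka·C₀))/2 = 3.31 × 10^-3 M
pH = −log[H+] = −log(3.31 × 10^-3) = 2.48

pH = 2.48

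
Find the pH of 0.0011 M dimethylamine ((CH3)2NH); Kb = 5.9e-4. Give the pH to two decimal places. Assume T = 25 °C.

(CH3)2NH + H2O ⇌ (CH3)2NH2+ + OH-
Let x = [OH-] at equilibrium. Kb = x²/(0.0011 − x).
The 5% rule fails; solving x² + Kb·x − Kb·C₀ = 0 exactly:
x = (−Kb + √(Kb² + 4·Kb·C₀))/2 = 5.63 × 10^-4 M
pOH = 3.25, so pH = 14.00 − pOH = 10.75

pH = 10.75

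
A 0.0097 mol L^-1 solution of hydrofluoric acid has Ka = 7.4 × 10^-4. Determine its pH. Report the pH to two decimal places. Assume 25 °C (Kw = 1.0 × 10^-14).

pH = 2.63

HF ⇌ F- + H+
Let x = [H+] at equilibrium. Ka = x²/(0.0097 − x).
The 5% rule fails; solving x² + Ka·x − Ka·C₀ = 0 exactly:
x = (−Ka + √(Ka² + 4·Ka·C₀))/2 = 2.33 × 10^-3 M
pH = −log(2.33 × 10^-3) = 2.63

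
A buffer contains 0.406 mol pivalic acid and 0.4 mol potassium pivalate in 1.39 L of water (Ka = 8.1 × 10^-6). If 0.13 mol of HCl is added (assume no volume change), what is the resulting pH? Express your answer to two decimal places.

After neutralization: n((CH3)3CCOOH) = 0.536 mol, n((CH3)3CCOO-) = 0.27 mol.
pKa = −log(8.1 × 10^-6) = 5.092
Henderson–Hasselbalch with mole ratio 0.27/0.536: pH = 5.092 + (-0.298)

pH = 4.79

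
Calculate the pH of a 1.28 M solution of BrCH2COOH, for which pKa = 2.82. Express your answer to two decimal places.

pH = 1.36

BrCH2COOH ⇌ BrCH2COO- + H+
Ka = 10^(−2.82) = 1.51 × 10^-3
Let x = [H+] at equilibrium. Ka = x²/(1.28 − x).
Neglecting x in the denominator: x = √(1.51 × 10^-3 × 1.28) = 4.40 × 10^-2 M
(x/C₀ = 3.4% < 5%, so the approximation holds.)
pH = −log[H+] = −log(4.40 × 10^-2) = 1.36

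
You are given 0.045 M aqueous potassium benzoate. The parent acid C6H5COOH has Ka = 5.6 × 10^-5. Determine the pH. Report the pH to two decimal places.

C6H5COO- is the conjugate base of the weak acid C6H5COOH.
Kb = Kw/Ka = 1.0×10^-14 / 5.6 × 10^-5 = 1.79 × 10^-10
Let x = [OH-] at equilibrium. Kb = x²/(0.045 − x).
Since Kb ≪ C₀, x ≈ √(Kb·C₀) = 2.84 × 10^-6 M.
pOH = −log(2.84 × 10^-6) = 5.55; pH = 14.00 − 5.55 = 8.45

pH = 8.45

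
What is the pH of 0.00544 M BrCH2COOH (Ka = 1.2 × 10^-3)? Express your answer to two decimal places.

pH = 2.69

BrCH2COOH ⇌ BrCH2COO- + H+
From the ICE table, Ka = [H+]²/(0.00544 − [H+]) = 1.2 × 10^-3.
The 5% rule fails; solving [H+]² + Ka·[H+] − Ka·C₀ = 0 exactly:
[H+] = [−0.0012 + √(0.0012² + 2.61e-05)]/2 = 2.02 × 10^-3 M
pH = −log[H+] = −log(2.02 × 10^-3) = 2.69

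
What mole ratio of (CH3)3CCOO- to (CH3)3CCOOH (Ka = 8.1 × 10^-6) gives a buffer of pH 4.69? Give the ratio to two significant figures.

ratio = 0.40

pKa = -log(8.1 × 10^-6) = 5.092
pH = pKa + log(r) ⇒ log(r) = 4.69 − 5.092 = -0.402
r = [(CH3)3CCOO-]/[(CH3)3CCOOH] = 10^(-0.402) = 0.396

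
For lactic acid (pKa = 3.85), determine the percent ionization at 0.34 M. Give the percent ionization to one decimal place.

2.0%

CH3CH(OH)COOH ⇌ CH3CH(OH)COO- + H+; let x = [H+] at equilibrium.
Ka = 10^(−3.85) = 1.41 × 10^-4
x ≈ √(Ka·C₀) = √(1.41 × 10^-4 × 0.34) = 6.92 × 10^-3 M
% ionization = x/C₀ × 100% = 6.92 × 10^-3/0.34 × 100% = 2.0%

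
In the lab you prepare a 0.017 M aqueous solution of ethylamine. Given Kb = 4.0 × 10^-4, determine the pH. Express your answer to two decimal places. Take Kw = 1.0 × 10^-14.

C2H5NH2 + H2O ⇌ C2H5NH3+ + OH-
Kb = x²/(0.017 − x) = 4.0 × 10^-4
The 5% rule fails; solving x² + Kb·x − Kb·C₀ = 0 exactly:
x = [−0.0004 + √(0.0004² + 2.72e-05)]/2 = 2.42 × 10^-3 M
pOH = −log(2.42 × 10^-3) = 2.62; pH = 14.00 − 2.62 = 11.38

pH = 11.38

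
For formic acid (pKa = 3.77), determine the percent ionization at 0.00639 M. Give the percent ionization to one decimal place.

HCOOH ⇌ HCOO- + H+; let x = [H+] at equilibrium.
Ka = 10^(−3.77) = 1.70 × 10^-4
Solve x² + 0.00017x − 1.09e-06 = 0 → x = 9.61 × 10^-4 M
% ionization = x/C₀ × 100% = 9.61 × 10^-4/0.00639 × 100% = 15.0%

15.0%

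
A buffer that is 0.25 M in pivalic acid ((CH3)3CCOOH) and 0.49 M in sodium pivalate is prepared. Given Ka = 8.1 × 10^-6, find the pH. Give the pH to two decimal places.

pH = 5.38

pKa = −log(8.1 × 10^-6) = 5.092
pH = pKa + log([A⁻]/[HA]) = 5.092 + log(0.49/0.25)
pH = 5.092 + (+0.292) = 5.38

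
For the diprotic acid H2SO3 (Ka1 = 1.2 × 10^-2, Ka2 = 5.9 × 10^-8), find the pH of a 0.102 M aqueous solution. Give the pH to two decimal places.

pH = 1.53

Since Ka1 ≫ Ka2, the first ionization dominates [H+].
Ka1 = x²/(0.102 − x) = 1.2 × 10^-2
Solving the quadratic: x = (−Ka1 + √(Ka1² + 4·Ka1·C₀))/2 = 2.95 × 10^-2 M
pH = −log(2.95 × 10^-2) = 1.53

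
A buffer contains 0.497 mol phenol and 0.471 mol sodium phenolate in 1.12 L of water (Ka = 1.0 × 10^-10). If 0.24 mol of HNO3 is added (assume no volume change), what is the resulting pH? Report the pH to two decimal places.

After neutralization: n(C6H5OH) = 0.737 mol, n(C6H5O-) = 0.231 mol.
pKa = −log(1.0 × 10^-10) = 10.000
pH = pKa + log(n_C6H5O-/n_C6H5OH) = 10.000 + log(0.231/0.737) = 10.000 + (-0.504)

pH = 9.50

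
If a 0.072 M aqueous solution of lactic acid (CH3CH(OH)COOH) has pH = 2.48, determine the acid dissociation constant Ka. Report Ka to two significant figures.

[H+] = 10^(-2.48) = 3.31 × 10^-3 M
At equilibrium [HA] = 0.072 − 3.31 × 10^-3 = 6.87 × 10^-2 M
Ka = [H+][A-]/[HA] = (3.31 × 10^-3)² / 6.87 × 10^-2 = 1.6 × 10^-4

Ka = 1.6 × 10^-4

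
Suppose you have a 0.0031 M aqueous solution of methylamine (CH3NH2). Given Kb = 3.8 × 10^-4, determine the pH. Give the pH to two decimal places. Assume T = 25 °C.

CH3NH2 + H2O ⇌ CH3NH3+ + OH-
Kb = [OH-]²/(0.0031 − [OH-]) = 3.8 × 10^-4
Here C₀/Kb ≈ 8.16, so the small-[OH-] approximation fails. Use the quadratic:
[OH-] = (−Kb + √(Kb² + 4·Kb·C₀))/2 = 9.12 × 10^-4 M
pOH = −log(9.12 × 10^-4) = 3.04; pH = 14.00 − 3.04 = 10.96

pH = 10.96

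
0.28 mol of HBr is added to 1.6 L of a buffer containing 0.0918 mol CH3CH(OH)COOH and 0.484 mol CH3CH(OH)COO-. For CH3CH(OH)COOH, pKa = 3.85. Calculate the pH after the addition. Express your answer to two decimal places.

Added H+ converts CH3CH(OH)COO- to CH3CH(OH)COOH: CH3CH(OH)COOH → 0.372 mol, CH3CH(OH)COO- → 0.204 mol.
pH = pKa + log(n_CH3CH(OH)COO-/n_CH3CH(OH)COOH) = 3.85 + log(0.204/0.372) = 3.85 + (-0.261)

pH = 3.59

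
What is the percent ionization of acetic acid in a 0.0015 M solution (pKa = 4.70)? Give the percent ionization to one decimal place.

10.9%

CH3COOH ⇌ CH3COO- + H+; let x = [H+] at equilibrium.
Ka = 10^(−4.70) = 2.00 × 10^-5
Ka = x²/(C₀ − x); solving the quadratic gives x = 1.63 × 10^-4 M.
% ionization = x/C₀ × 100% = 1.63 × 10^-4/0.0015 × 100% = 10.9%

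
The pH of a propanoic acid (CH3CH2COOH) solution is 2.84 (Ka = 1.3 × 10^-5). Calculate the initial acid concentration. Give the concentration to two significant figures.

C₀ = 1.6 × 10^-1 M

[H+] = 10^(-2.84) = 1.45 × 10^-3 M = x
Ka = x²/(C₀ − x) ⇒ C₀ = x + x²/Ka
C₀ = 1.45 × 10^-3 + (1.45 × 10^-3)²/(1.3 × 10^-5) = 1.63 × 10^-1 M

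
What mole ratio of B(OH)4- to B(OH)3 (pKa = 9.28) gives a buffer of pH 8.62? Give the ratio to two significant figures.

pH = pKa + log(r) ⇒ log(r) = 8.62 − 9.28 = -0.66
r = [B(OH)4-]/[B(OH)3] = 10^(-0.66) = 0.219

ratio = 0.22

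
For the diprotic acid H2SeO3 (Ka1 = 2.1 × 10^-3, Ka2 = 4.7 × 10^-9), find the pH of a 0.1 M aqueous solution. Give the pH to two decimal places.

Ka1 ≫ Ka2, so treat the first dissociation as the only significant source of H+.
Ka1 = x²/(0.1 − x) = 2.1 × 10^-3
Solving the quadratic: x = (−Ka1 + √(Ka1² + 4·Ka1·C₀))/2 = 1.35 × 10^-2 M
pH = −log(1.35 × 10^-2) = 1.87

pH = 1.87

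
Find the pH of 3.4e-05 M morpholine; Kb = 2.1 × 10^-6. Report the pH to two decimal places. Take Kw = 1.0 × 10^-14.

C4H8ONH + H2O ⇌ C4H8ONH2+ + OH-
From the ICE table, Kb = x²/(3.4e-05 − x) = 2.1 × 10^-6.
Here C₀/Kb ≈ 16.2, so the small-x approximation fails. Use the quadratic:
x = (−Kb + √(Kb² + 4·Kb·C₀))/2 = 7.46 × 10^-6 M
pOH = 5.13, so pH = 14.00 − pOH = 8.87

pH = 8.87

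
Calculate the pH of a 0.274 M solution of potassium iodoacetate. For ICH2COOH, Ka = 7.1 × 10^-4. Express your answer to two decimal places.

ICH2COO- is the conjugate base of the weak acid ICH2COOH.
Kb = Kw/Ka = 1.0×10^-14 / 7.1 × 10^-4 = 1.41 × 10^-11
From the ICE table, Kb = [OH-]²/(0.274 − [OH-]) = 1.41 × 10^-11.
Assume [OH-] ≪ 0.274: [OH-] ≈ √(1.41 × 10^-11 × 0.274) = 1.97 × 10^-6 M
Check: 0.00072% ionized — well under 5%, approximation valid.
pOH = 5.71, so pH = 14.00 − pOH = 8.29

pH = 8.29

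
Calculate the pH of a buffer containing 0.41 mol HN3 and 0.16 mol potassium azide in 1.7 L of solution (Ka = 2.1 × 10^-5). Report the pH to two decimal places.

pH = 4.27

pKa = −log(2.1 × 10^-5) = 4.678
Using pH = pKa + log([base]/[acid]) with [base]/[acid] = 0.16/0.41:
pH = 4.678 + (-0.409) = 4.27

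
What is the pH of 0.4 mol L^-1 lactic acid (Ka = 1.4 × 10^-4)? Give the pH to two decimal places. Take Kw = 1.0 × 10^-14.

pH = 2.13

CH3CH(OH)COOH ⇌ CH3CH(OH)COO- + H+
Ka = [H+]²/(0.4 − [H+]) = 1.4 × 10^-4
Assume [H+] ≪ 0.4: [H+] ≈ √(1.4 × 10^-4 × 0.4) = 7.48 × 10^-3 M
([H+]/C₀ = 1.9% < 5%, so the approximation holds.)
pH = −log(7.48 × 10^-3) = 2.13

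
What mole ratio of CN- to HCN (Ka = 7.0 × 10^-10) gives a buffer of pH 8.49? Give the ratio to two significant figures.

ratio = 0.22

pKa = -log(7.0 × 10^-10) = 9.155
pH = pKa + log(r) ⇒ log(r) = 8.49 − 9.155 = -0.665
r = [CN-]/[HCN] = 10^(-0.665) = 0.216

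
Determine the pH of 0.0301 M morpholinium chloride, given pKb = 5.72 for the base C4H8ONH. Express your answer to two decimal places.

C4H8ONH2+ is the conjugate acid of the weak base C4H8ONH.
Kb = 10^(−5.72) = 1.91 × 10^-6
Ka = Kw/Kb = 1.0×10^-14 / 1.91 × 10^-6 = 5.24 × 10^-9
Ka = [H+]²/(0.0301 − [H+]) = 5.24 × 10^-9
Neglecting [H+] in the denominator: [H+] = √(5.24 × 10^-9 × 0.0301) = 1.26 × 10^-5 M
pH = −log[H+] = −log(1.26 × 10^-5) = 4.90

pH = 4.90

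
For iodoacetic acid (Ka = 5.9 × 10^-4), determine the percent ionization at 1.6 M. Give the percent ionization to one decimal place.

1.9%

ICH2COOH ⇌ ICH2COO- + H+; let x = [H+] at equilibrium.
x ≈ √(Ka·C₀) = √(5.9 × 10^-4 × 1.6) = 3.07 × 10^-2 M
Fraction ionized = 3.07 × 10^-2 / 1.6 = 0.0192 → 1.9%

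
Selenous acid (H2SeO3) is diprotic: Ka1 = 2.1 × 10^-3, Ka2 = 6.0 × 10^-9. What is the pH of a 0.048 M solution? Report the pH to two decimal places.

Ka1 ≫ Ka2, so treat the first dissociation as the only significant source of H+.
Ka1 = x²/(0.048 − x) = 2.1 × 10^-3
Solving the quadratic: x = (−Ka1 + √(Ka1² + 4·Ka1·C₀))/2 = 9.04 × 10^-3 M
pH = −log(9.04 × 10^-3) = 2.04

pH = 2.04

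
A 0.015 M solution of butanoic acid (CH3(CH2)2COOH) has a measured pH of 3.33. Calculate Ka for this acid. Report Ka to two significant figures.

Ka = 1.5 × 10^-5

[H+] = 10^(-3.33) = 4.68 × 10^-4 M
At equilibrium [HA] = 0.015 − 4.68 × 10^-4 = 1.45 × 10^-2 M
Ka = [H+][A-]/[HA] = (4.68 × 10^-4)² / 1.45 × 10^-2 = 1.5 × 10^-5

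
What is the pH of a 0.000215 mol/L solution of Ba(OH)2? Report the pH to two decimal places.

Ba(OH)2 is a strong base (each formula unit releases 2 OH-); [OH-] = 0.00043 M.
pOH = -log(0.00043) = 3.37
pH = 14.00 - 3.37 = 10.63

pH = 10.63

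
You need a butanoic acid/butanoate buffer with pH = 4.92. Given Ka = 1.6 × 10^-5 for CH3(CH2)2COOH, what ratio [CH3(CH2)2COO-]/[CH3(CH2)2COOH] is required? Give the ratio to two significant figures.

ratio = 1.3

pKa = -log(1.6 × 10^-5) = 4.796
pH = pKa + log(r) ⇒ log(r) = 4.92 − 4.796 = +0.124
r = [CH3(CH2)2COO-]/[CH3(CH2)2COOH] = 10^(+0.124) = 1.33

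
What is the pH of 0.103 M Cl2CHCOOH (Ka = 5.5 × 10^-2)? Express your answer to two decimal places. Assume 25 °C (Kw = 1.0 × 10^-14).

Cl2CHCOOH ⇌ Cl2CHCOO- + H+
Let x = [H+] at equilibrium. Ka = x²/(0.103 − x).
Here C₀/Ka ≈ 1.87, so the small-x approximation fails. Use the quadratic:
x = (−Ka + √(Ka² + 4·Ka·C₀))/2 = 5.26 × 10^-2 M
pH = −log[H+] = −log(5.26 × 10^-2) = 1.28

pH = 1.28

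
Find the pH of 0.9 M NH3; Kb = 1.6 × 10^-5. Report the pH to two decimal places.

pH = 11.58

NH3 + H2O ⇌ NH4+ + OH-
From the ICE table, Kb = [OH-]²/(0.9 − [OH-]) = 1.6 × 10^-5.
Neglecting [OH-] in the denominator: [OH-] = √(1.6 × 10^-5 × 0.9) = 3.79 × 10^-3 M
Check: 0.42% ionized — well under 5%, approximation valid.
pOH = 2.42, so pH = 14.00 − pOH = 11.58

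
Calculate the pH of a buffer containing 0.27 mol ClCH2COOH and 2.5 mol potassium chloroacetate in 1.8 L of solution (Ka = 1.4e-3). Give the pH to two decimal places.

pH = 3.82

pKa = −log(1.4 × 10^-3) = 2.854
pH = pKa + log([A⁻]/[HA]) = 2.854 + log(2.5/0.27)
pH = 2.854 + (+0.967) = 3.82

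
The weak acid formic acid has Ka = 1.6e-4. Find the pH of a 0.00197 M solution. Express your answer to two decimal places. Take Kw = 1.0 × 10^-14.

HCOOH ⇌ HCOO- + H+
Ka = [H+]²/(0.00197 − [H+]) = 1.6 × 10^-4
The 5% rule fails; solving [H+]² + Ka·[H+] − Ka·C₀ = 0 exactly:
[H+] = [−0.00016 + √(0.00016² + 1.26e-06)]/2 = 4.87 × 10^-4 M
pH = −log[H+] = −log(4.87 × 10^-4) = 3.31

pH = 3.31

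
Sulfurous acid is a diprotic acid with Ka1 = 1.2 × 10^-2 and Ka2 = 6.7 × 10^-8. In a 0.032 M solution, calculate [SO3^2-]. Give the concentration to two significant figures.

First ionization gives [H+] ≈ [HSO3-] = 1.45 × 10^-2 M.
Second step: Ka2 = [H+][SO3^2-]/[HSO3-] ≈ [SO3^2-] (since [H+] ≈ [HSO3-]).
So [SO3^2-] ≈ Ka2.

6.7 × 10^-8 M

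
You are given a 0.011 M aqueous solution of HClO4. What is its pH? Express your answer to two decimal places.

HClO4 is a strong acid and dissociates completely, so [H+] = 0.011 M.
pH = -log(0.011) = 1.96

pH = 1.96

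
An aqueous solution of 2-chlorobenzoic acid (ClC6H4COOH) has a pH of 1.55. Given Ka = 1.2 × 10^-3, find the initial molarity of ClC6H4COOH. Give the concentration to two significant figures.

C₀ = 6.9 × 10^-1 M

[H+] = 10^(-1.55) = 2.82 × 10^-2 M = x
Ka = x²/(C₀ − x) ⇒ C₀ = x + x²/Ka
C₀ = 2.82 × 10^-2 + (2.82 × 10^-2)²/(1.2 × 10^-3) = 6.91 × 10^-1 M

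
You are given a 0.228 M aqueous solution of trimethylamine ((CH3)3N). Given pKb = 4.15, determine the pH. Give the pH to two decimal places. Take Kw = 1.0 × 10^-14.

(CH3)3N + H2O ⇌ (CH3)3NH+ + OH-
Kb = 10^(−4.15) = 7.08 × 10^-5
Kb = x²/(0.228 − x) = 7.08 × 10^-5
Since Kb ≪ C₀, x ≈ √(Kb·C₀) = 4.02 × 10^-3 M.
(x/C₀ = 1.8% < 5%, so the approximation holds.)
pOH = 2.40, so pH = 14.00 − pOH = 11.60

pH = 11.60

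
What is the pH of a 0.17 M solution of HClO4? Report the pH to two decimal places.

pH = 0.77

HClO4 is a strong acid and dissociates completely, so [H+] = 0.17 M.
pH = -log(0.17) = 0.77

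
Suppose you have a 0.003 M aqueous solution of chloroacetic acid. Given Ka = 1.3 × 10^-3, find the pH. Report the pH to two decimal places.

pH = 2.84

ClCH2COOH ⇌ ClCH2COO- + H+
Ka = [H+]²/(0.003 − [H+]) = 1.3 × 10^-3
[H+] is not negligible relative to C₀; solve [H+]² + 0.0013·[H+] − 3.9e-06 = 0.
[H+] = (−Ka + √(Ka² + 4·Ka·C₀))/2 = 1.43 × 10^-3 M
pH = −log(1.43 × 10^-3) = 2.84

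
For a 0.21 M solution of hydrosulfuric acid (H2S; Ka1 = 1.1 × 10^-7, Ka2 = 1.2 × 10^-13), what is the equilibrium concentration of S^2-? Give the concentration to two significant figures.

First ionization gives [H+] ≈ [HS-] = 1.52 × 10^-4 M.
Second step: Ka2 = [H+][S^2-]/[HS-] ≈ [S^2-] (since [H+] ≈ [HS-]).
So [S^2-] ≈ Ka2.

1.2 × 10^-13 M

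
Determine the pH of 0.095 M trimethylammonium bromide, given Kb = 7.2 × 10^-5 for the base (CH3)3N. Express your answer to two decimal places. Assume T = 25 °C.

pH = 5.44

(CH3)3NH+ is the conjugate acid of the weak base (CH3)3N.
Ka = Kw/Kb = 1.0×10^-14 / 7.2 × 10^-5 = 1.39 × 10^-10
Ka = [H+]²/(0.095 − [H+]) = 1.39 × 10^-10
Neglecting [H+] in the denominator: [H+] = √(1.39 × 10^-10 × 0.095) = 3.63 × 10^-6 M
pH = −log(3.63 × 10^-6) = 5.44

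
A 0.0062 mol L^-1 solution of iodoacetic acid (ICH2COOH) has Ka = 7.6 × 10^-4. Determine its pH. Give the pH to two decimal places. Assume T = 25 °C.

pH = 2.74

ICH2COOH ⇌ ICH2COO- + H+
Let x = [H+] at equilibrium. Ka = x²/(0.0062 − x).
Here C₀/Ka ≈ 8.16, so the small-x approximation fails. Use the quadratic:
x = [−0.00076 + √(0.00076² + 1.88e-05)]/2 = 1.82 × 10^-3 M
pH = −log[H+] = −log(1.82 × 10^-3) = 2.74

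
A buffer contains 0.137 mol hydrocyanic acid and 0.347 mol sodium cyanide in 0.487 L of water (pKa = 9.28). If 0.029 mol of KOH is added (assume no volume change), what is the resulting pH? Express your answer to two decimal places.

pH = 9.82

After neutralization: n(HCN) = 0.108 mol, n(CN-) = 0.376 mol.
pH = pKa + log([A⁻]/[HA]) = 9.28 + log(0.376/0.108) = 9.28 +0.542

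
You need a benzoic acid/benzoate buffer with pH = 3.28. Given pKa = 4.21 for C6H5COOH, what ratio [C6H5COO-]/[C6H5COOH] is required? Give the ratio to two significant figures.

pH = pKa + log(r) ⇒ log(r) = 3.28 − 4.21 = -0.93
r = [C6H5COO-]/[C6H5COOH] = 10^(-0.93) = 0.117

ratio = 0.12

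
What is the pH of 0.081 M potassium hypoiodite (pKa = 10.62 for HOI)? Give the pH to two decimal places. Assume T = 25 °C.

OI- is the conjugate base of the weak acid HOI.
Ka = 10^(−10.62) = 2.40 × 10^-11
Kb = Kw/Ka = 1.0×10^-14 / 2.40 × 10^-11 = 4.17 × 10^-4
Kb = [OH-]²/(0.081 − [OH-]) = 4.17 × 10^-4
[OH-] is not negligible relative to C₀; solve [OH-]² + 0.000417·[OH-] − 3.38e-05 = 0.
[OH-] = [−0.000417 + √(0.000417² + 0.000135)]/2 = 5.61 × 10^-3 M
pOH = 2.25, so pH = 14.00 − pOH = 11.75

pH = 11.75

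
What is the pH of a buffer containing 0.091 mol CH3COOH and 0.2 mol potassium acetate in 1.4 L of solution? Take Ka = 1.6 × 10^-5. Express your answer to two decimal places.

pH = 5.14

pKa = −log(1.6 × 10^-5) = 4.796
pH = pKa + log([A⁻]/[HA]) = 4.796 + log(0.2/0.091)
pH = 4.796 + (+0.342) = 5.14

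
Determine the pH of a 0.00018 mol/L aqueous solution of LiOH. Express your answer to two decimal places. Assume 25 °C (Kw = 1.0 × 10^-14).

LiOH is a strong base; [OH-] = 0.00018 M.
pOH = -log(0.00018) = 3.74
pH = 14.00 - 3.74 = 10.26

pH = 10.26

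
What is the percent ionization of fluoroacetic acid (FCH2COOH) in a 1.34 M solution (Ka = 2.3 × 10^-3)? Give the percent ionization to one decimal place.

4.1%

FCH2COOH ⇌ FCH2COO- + H+; let x = [H+] at equilibrium.
x ≈ √(Ka·C₀) = √(2.3 × 10^-3 × 1.34) = 5.55 × 10^-2 M
% ionization = x/C₀ × 100% = 5.55 × 10^-2/1.34 × 100% = 4.1%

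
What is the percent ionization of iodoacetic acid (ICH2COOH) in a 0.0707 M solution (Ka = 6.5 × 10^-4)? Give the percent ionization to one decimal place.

9.1%

ICH2COOH ⇌ ICH2COO- + H+; let x = [H+] at equilibrium.
Ka = x²/(C₀ − x); solving the quadratic gives x = 6.46 × 10^-3 M.
% ionization = x/C₀ × 100% = 6.46 × 10^-3/0.0707 × 100% = 9.1%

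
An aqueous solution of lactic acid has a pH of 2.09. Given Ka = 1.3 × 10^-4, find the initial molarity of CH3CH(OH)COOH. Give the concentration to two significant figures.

[H+] = 10^(-2.09) = 8.13 × 10^-3 M = x
Ka = x²/(C₀ − x) ⇒ C₀ = x + x²/Ka
C₀ = 8.13 × 10^-3 + (8.13 × 10^-3)²/(1.3 × 10^-4) = 5.17 × 10^-1 M

C₀ = 5.2 × 10^-1 M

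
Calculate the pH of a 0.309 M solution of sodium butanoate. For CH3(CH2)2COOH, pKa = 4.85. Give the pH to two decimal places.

CH3(CH2)2COO- is the conjugate base of the weak acid CH3(CH2)2COOH.
Ka = 10^(−4.85) = 1.41 × 10^-5
Kb = Kw/Ka = 1.0×10^-14 / 1.41 × 10^-5 = 7.09 × 10^-10
From the ICE table, Kb = x²/(0.309 − x) = 7.09 × 10^-10.
Since Kb ≪ C₀, x ≈ √(Kb·C₀) = 1.48 × 10^-5 M.
(x/C₀ = 0.0048% < 5%, so the approximation holds.)
pOH = −log(1.48 × 10^-5) = 4.83; pH = 14.00 − 4.83 = 9.17

pH = 9.17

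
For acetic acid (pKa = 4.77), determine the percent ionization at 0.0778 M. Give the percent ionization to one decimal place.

1.5%

CH3COOH ⇌ CH3COO- + H+; let x = [H+] at equilibrium.
Ka = 10^(−4.77) = 1.70 × 10^-5
x ≈ √(Ka·C₀) = √(1.70 × 10^-5 × 0.0778) = 1.15 × 10^-3 M
Fraction ionized = 1.15 × 10^-3 / 0.0778 = 0.0148 → 1.5%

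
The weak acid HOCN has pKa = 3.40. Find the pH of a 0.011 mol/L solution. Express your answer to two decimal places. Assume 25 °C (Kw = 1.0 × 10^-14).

pH = 2.72

HOCN ⇌ OCN- + H+
Ka = 10^(−3.40) = 3.98 × 10^-4
From the ICE table, Ka = [H+]²/(0.011 − [H+]) = 3.98 × 10^-4.
[H+] is not negligible relative to C₀; solve [H+]² + 0.000398·[H+] − 4.38e-06 = 0.
[H+] = [−0.000398 + √(0.000398² + 1.75e-05)]/2 = 1.90 × 10^-3 M
pH = −log(1.90 × 10^-3) = 2.72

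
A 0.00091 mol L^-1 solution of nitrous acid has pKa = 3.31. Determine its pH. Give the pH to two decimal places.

pH = 3.33

HNO2 ⇌ NO2- + H+
Ka = 10^(−3.31) = 4.90 × 10^-4
Ka = x²/(0.00091 − x) = 4.90 × 10^-4
x is not negligible relative to C₀; solve x² + 0.00049·x − 4.46e-07 = 0.
x = [−0.00049 + √(0.00049² + 1.78e-06)]/2 = 4.66 × 10^-4 M
pH = −log[H+] = −log(4.66 × 10^-4) = 3.33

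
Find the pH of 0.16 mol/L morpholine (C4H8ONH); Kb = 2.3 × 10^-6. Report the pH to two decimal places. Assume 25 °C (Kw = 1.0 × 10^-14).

C4H8ONH + H2O ⇌ C4H8ONH2+ + OH-
From the ICE table, Kb = [OH-]²/(0.16 − [OH-]) = 2.3 × 10^-6.
Assume [OH-] ≪ 0.16: [OH-] ≈ √(2.3 × 10^-6 × 0.16) = 6.07 × 10^-4 M
Check: 0.38% ionized — well under 5%, approximation valid.
pOH = 3.22, so pH = 14.00 − pOH = 10.78

pH = 10.78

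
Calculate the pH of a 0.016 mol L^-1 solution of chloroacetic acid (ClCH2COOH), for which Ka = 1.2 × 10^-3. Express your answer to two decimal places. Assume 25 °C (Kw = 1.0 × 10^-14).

ClCH2COOH ⇌ ClCH2COO- + H+
From the ICE table, Ka = x²/(0.016 − x) = 1.2 × 10^-3.
Here C₀/Ka ≈ 13.3, so the small-x approximation fails. Use the quadratic:
x = [−0.0012 + √(0.0012² + 7.68e-05)]/2 = 3.82 × 10^-3 M
pH = −log(3.82 × 10^-3) = 2.42

pH = 2.42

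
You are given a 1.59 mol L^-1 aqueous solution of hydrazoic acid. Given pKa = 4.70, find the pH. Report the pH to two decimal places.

HN3 ⇌ N3- + H+
Ka = 10^(−4.70) = 2.00 × 10^-5
From the ICE table, Ka = [H+]²/(1.59 − [H+]) = 2.00 × 10^-5.
Neglecting [H+] in the denominator: [H+] = √(2.00 × 10^-5 × 1.59) = 5.64 × 10^-3 M
pH = −log[H+] = −log(5.64 × 10^-3) = 2.25

pH = 2.25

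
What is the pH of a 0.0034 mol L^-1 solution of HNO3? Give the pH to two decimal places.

HNO3 is a strong acid and dissociates completely, so [H+] = 0.0034 M.
pH = -log(0.0034) = 2.47

pH = 2.47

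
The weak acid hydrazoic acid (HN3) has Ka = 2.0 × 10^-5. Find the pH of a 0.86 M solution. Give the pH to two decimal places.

pH = 2.38

HN3 ⇌ N3- + H+
Ka = [H+]²/(0.86 − [H+]) = 2.0 × 10^-5
Neglecting [H+] in the denominator: [H+] = √(2.0 × 10^-5 × 0.86) = 4.15 × 10^-3 M
pH = −log(4.15 × 10^-3) = 2.38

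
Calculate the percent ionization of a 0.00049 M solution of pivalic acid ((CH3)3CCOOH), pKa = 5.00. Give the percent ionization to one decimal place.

13.3%

(CH3)3CCOOH ⇌ (CH3)3CCOO- + H+; let x = [H+] at equilibrium.
Ka = 10^(−5.00) = 1.00 × 10^-5
Solve x² + 1e-05x − 4.9e-09 = 0 → x = 6.52 × 10^-5 M
% ionization = x/C₀ × 100% = 6.52 × 10^-5/0.00049 × 100% = 13.3%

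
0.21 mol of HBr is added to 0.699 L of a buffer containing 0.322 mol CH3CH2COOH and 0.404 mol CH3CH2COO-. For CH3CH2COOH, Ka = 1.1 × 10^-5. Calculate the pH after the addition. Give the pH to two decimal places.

After neutralization: n(CH3CH2COOH) = 0.532 mol, n(CH3CH2COO-) = 0.194 mol.
pKa = −log(1.1 × 10^-5) = 4.959
pH = pKa + log([A⁻]/[HA]) = 4.959 + log(0.194/0.532) = 4.959 -0.438

pH = 4.52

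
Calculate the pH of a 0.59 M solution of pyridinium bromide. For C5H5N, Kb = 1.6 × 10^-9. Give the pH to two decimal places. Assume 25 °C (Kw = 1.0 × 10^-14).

pH = 2.72

C5H5NH+ is the conjugate acid of the weak base C5H5N.
Ka = Kw/Kb = 1.0×10^-14 / 1.6 × 10^-9 = 6.25 × 10^-6
From the ICE table, Ka = x²/(0.59 − x) = 6.25 × 10^-6.
Assume x ≪ 0.59: x ≈ √(6.25 × 10^-6 × 0.59) = 1.92 × 10^-3 M
pH = −log(1.92 × 10^-3) = 2.72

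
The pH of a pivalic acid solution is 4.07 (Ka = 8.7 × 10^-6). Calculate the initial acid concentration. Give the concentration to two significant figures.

C₀ = 9.2 × 10^-4 M

[H+] = 10^(-4.07) = 8.51 × 10^-5 M = x
Ka = x²/(C₀ − x) ⇒ C₀ = x + x²/Ka
C₀ = 8.51 × 10^-5 + (8.51 × 10^-5)²/(8.7 × 10^-6) = 9.18 × 10^-4 M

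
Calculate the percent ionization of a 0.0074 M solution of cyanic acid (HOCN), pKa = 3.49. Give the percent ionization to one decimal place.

18.8%

HOCN ⇌ OCN- + H+; let x = [H+] at equilibrium.
Ka = 10^(−3.49) = 3.24 × 10^-4
Solve x² + 0.000324x − 2.4e-06 = 0 → x = 1.39 × 10^-3 M
% ionization = x/C₀ × 100% = 1.39 × 10^-3/0.0074 × 100% = 18.8%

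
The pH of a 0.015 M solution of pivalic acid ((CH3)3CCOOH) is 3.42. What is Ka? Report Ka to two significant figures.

Ka = 9.9 × 10^-6

[H+] = 10^(-3.42) = 3.80 × 10^-4 M
At equilibrium [HA] = 0.015 − 3.80 × 10^-4 = 1.46 × 10^-2 M
Ka = [H+][A-]/[HA] = (3.80 × 10^-4)² / 1.46 × 10^-2 = 9.9 × 10^-6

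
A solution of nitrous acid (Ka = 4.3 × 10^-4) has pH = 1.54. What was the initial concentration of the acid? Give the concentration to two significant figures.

C₀ = 2.0 M

[H+] = 10^(-1.54) = 2.88 × 10^-2 M = x
Ka = x²/(C₀ − x) ⇒ C₀ = x + x²/Ka
C₀ = 2.88 × 10^-2 + (2.88 × 10^-2)²/(4.3 × 10^-4) = 1.96 M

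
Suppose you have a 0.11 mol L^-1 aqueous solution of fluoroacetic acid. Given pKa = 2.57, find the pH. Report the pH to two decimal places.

FCH2COOH ⇌ FCH2COO- + H+
Ka = 10^(−2.57) = 2.69 × 10^-3
Ka = [H+]²/(0.11 − [H+]) = 2.69 × 10^-3
Here C₀/Ka ≈ 40.9, so the small-[H+] approximation fails. Use the quadratic:
[H+] = [−0.00269 + √(0.00269² + 0.00118)]/2 = 1.59 × 10^-2 M
pH = −log[H+] = −log(1.59 × 10^-2) = 1.80

pH = 1.80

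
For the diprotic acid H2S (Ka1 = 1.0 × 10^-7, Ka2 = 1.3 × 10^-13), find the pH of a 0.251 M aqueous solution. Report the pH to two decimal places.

pH = 3.80

Since Ka1 ≫ Ka2, the first ionization dominates [H+].
Ka1 = x²/(0.251 − x) = 1.0 × 10^-7
x ≈ √(1.0 × 10^-7 × 0.251) = 1.58 × 10^-4 M
pH = −log(1.58 × 10^-4) = 3.80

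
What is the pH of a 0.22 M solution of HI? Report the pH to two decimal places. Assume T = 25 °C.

HI is a strong acid and dissociates completely, so [H+] = 0.22 M.
pH = -log(0.22) = 0.66

pH = 0.66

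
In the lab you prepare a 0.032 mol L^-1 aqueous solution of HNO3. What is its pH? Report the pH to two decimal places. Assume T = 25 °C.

pH = 1.49

HNO3 is a strong acid and dissociates completely, so [H+] = 0.032 M.
pH = -log(0.032) = 1.49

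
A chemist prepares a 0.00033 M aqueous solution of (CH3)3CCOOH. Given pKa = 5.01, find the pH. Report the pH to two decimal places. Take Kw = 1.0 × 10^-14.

(CH3)3CCOOH ⇌ (CH3)3CCOO- + H+
Ka = 10^(−5.01) = 9.77 × 10^-6
From the ICE table, Ka = [H+]²/(0.00033 − [H+]) = 9.77 × 10^-6.
Here C₀/Ka ≈ 33.8, so the small-[H+] approximation fails. Use the quadratic:
[H+] = (−Ka + √(Ka² + 4·Ka·C₀))/2 = 5.21 × 10^-5 M
pH = −log[H+] = −log(5.21 × 10^-5) = 4.28

pH = 4.28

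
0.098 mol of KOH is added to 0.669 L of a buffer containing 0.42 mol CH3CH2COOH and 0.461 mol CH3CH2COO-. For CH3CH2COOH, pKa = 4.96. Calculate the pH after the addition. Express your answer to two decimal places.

After neutralization: n(CH3CH2COOH) = 0.322 mol, n(CH3CH2COO-) = 0.559 mol.
pH = pKa + log([A⁻]/[HA]) = 4.96 + log(0.559/0.322) = 4.96 +0.240

pH = 5.20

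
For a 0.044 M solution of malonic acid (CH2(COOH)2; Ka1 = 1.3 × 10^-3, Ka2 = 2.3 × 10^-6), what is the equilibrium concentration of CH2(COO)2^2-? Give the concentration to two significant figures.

First ionization gives [H+] ≈ [CH2(COOH)COO-] = 6.94 × 10^-3 M.
Second step: Ka2 = [H+][CH2(COO)2^2-]/[CH2(COOH)COO-] ≈ [CH2(COO)2^2-] (since [H+] ≈ [CH2(COOH)COO-]).
So [CH2(COO)2^2-] ≈ Ka2.

2.3 × 10^-6 M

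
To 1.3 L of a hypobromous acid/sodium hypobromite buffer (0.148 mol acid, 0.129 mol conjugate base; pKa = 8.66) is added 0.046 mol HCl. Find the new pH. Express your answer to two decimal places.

pH = 8.29

After neutralization: n(HOBr) = 0.194 mol, n(OBr-) = 0.083 mol.
pH = pKa + log([A⁻]/[HA]) = 8.66 + log(0.083/0.194) = 8.66 -0.369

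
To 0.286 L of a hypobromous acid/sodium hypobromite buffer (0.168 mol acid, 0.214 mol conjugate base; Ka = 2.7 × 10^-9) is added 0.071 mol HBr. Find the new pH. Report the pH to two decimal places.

After neutralization: n(HOBr) = 0.239 mol, n(OBr-) = 0.143 mol.
pKa = −log(2.7 × 10^-9) = 8.569
Henderson–Hasselbalch with mole ratio 0.143/0.239: pH = 8.569 + (-0.223)

pH = 8.35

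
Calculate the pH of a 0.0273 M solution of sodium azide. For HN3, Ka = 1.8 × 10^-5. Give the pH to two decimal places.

pH = 8.59

N3- is the conjugate base of the weak acid HN3.
Kb = Kw/Ka = 1.0×10^-14 / 1.8 × 10^-5 = 5.56 × 10^-10
Kb = [OH-]²/(0.0273 − [OH-]) = 5.56 × 10^-10
Assume [OH-] ≪ 0.0273: [OH-] ≈ √(5.56 × 10^-10 × 0.0273) = 3.90 × 10^-6 M
([OH-]/C₀ = 0.014% < 5%, so the approximation holds.)
pOH = 5.41, so pH = 14.00 − pOH = 8.59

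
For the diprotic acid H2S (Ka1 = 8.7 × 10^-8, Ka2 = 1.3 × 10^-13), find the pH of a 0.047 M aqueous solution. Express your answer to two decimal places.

Since Ka1 ≫ Ka2, the first ionization dominates [H+].
Ka1 = x²/(0.047 − x) = 8.7 × 10^-8
x ≈ √(8.7 × 10^-8 × 0.047) = 6.39 × 10^-5 M
pH = −log(6.39 × 10^-5) = 4.19

pH = 4.19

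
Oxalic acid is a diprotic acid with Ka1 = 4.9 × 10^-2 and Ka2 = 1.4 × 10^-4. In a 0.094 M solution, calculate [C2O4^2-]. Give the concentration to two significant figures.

First ionization gives [H+] ≈ [HC2O4-] = 4.77 × 10^-2 M.
Second step: Ka2 = [H+][C2O4^2-]/[HC2O4-] ≈ [C2O4^2-] (since [H+] ≈ [HC2O4-]).
So [C2O4^2-] ≈ Ka2.

1.4 × 10^-4 M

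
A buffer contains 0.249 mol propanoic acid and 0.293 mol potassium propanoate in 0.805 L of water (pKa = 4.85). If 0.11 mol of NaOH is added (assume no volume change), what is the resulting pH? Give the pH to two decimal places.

pH = 5.31

After neutralization: n(CH3CH2COOH) = 0.139 mol, n(CH3CH2COO-) = 0.403 mol.
pH = pKa + log(n_CH3CH2COO-/n_CH3CH2COOH) = 4.85 + log(0.403/0.139) = 4.85 + (+0.462)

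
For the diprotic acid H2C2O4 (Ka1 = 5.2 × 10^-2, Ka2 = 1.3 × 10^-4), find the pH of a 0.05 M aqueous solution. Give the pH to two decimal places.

pH = 1.51

Since Ka1 ≫ Ka2, the first ionization dominates [H+].
Ka1 = x²/(0.05 − x) = 5.2 × 10^-2
Solving the quadratic: x = (−Ka1 + √(Ka1² + 4·Ka1·C₀))/2 = 3.12 × 10^-2 M
pH = −log(3.12 × 10^-2) = 1.51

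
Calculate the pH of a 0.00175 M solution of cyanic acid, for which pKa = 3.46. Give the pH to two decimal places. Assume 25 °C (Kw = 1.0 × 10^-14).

HOCN ⇌ OCN- + H+
Ka = 10^(−3.46) = 3.47 × 10^-4
Let x = [H+] at equilibrium. Ka = x²/(0.00175 − x).
x is not negligible relative to C₀; solve x² + 0.000347·x − 6.07e-07 = 0.
x = [−0.000347 + √(0.000347² + 2.43e-06)]/2 = 6.25 × 10^-4 M
pH = −log[H+] = −log(6.25 × 10^-4) = 3.20

pH = 3.20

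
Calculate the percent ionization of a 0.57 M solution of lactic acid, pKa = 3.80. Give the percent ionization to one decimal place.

1.7%

CH3CH(OH)COOH ⇌ CH3CH(OH)COO- + H+; let x = [H+] at equilibrium.
Ka = 10^(−3.80) = 1.58 × 10^-4
x ≈ √(Ka·C₀) = √(1.58 × 10^-4 × 0.57) = 9.49 × 10^-3 M
Fraction ionized = 9.49 × 10^-3 / 0.57 = 0.0166 → 1.7%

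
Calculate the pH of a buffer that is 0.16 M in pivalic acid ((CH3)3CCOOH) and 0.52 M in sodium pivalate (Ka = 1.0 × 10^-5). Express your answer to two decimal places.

pH = 5.51

pKa = −log(1.0 × 10^-5) = 5.000
Using pH = pKa + log([base]/[acid]) with [base]/[acid] = 0.52/0.16:
pH = 5.000 + (+0.512) = 5.51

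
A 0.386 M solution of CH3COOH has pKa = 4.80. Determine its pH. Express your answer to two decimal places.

CH3COOH ⇌ CH3COO- + H+
Ka = 10^(−4.80) = 1.58 × 10^-5
From the ICE table, Ka = [H+]²/(0.386 − [H+]) = 1.58 × 10^-5.
Neglecting [H+] in the denominator: [H+] = √(1.58 × 10^-5 × 0.386) = 2.47 × 10^-3 M
([H+]/C₀ = 0.64% < 5%, so the approximation holds.)
pH = −log(2.47 × 10^-3) = 2.61

pH = 2.61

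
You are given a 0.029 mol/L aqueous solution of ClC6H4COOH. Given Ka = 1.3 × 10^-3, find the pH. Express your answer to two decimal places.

ClC6H4COOH ⇌ ClC6H4COO- + H+
Ka = x²/(0.029 − x) = 1.3 × 10^-3
x is not negligible relative to C₀; solve x² + 0.0013·x − 3.77e-05 = 0.
x = [−0.0013 + √(0.0013² + 0.000151)]/2 = 5.52 × 10^-3 M
pH = −log(5.52 × 10^-3) = 2.26

pH = 2.26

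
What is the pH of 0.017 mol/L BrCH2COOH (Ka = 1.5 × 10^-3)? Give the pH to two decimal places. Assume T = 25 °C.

pH = 2.36

BrCH2COOH ⇌ BrCH2COO- + H+
Ka = [H+]²/(0.017 − [H+]) = 1.5 × 10^-3
[H+] is not negligible relative to C₀; solve [H+]² + 0.0015·[H+] − 2.55e-05 = 0.
[H+] = (−Ka + √(Ka² + 4·Ka·C₀))/2 = 4.36 × 10^-3 M
pH = −log[H+] = −log(4.36 × 10^-3) = 2.36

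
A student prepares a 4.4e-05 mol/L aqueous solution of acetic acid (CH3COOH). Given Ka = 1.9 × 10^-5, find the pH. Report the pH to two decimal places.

CH3COOH ⇌ CH3COO- + H+
Let x = [H+] at equilibrium. Ka = x²/(4.4e-05 − x).
The 5% rule fails; solving x² + Ka·x − Ka·C₀ = 0 exactly:
x = [−1.9e-05 + √(1.9e-05² + 3.34e-09)]/2 = 2.09 × 10^-5 M
pH = −log[H+] = −log(2.09 × 10^-5) = 4.68

pH = 4.68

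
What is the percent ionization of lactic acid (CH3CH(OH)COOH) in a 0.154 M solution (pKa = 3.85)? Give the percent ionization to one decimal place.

3.0%

CH3CH(OH)COOH ⇌ CH3CH(OH)COO- + H+; let x = [H+] at equilibrium.
Ka = 10^(−3.85) = 1.41 × 10^-4
x ≈ √(Ka·C₀) = √(1.41 × 10^-4 × 0.154) = 4.66 × 10^-3 M
Fraction ionized = 4.66 × 10^-3 / 0.154 = 0.0303 → 3.0%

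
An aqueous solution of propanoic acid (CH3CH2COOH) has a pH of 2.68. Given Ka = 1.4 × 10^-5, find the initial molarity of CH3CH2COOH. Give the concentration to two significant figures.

C₀ = 3.1 × 10^-1 M

[H+] = 10^(-2.68) = 2.09 × 10^-3 M = x
Ka = x²/(C₀ − x) ⇒ C₀ = x + x²/Ka
C₀ = 2.09 × 10^-3 + (2.09 × 10^-3)²/(1.4 × 10^-5) = 3.14 × 10^-1 M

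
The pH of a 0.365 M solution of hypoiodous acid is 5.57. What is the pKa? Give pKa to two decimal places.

pKa = 10.70

[H+] = 10^(-5.57) = 2.69 × 10^-6 M
At equilibrium [HA] = 0.365 − 2.69 × 10^-6 = 3.65 × 10^-1 M
Ka = [H+][A-]/[HA] = (2.69 × 10^-6)² / 3.65 × 10^-1 = 1.98 × 10^-11
pKa = -log(1.98 × 10^-11) = 10.70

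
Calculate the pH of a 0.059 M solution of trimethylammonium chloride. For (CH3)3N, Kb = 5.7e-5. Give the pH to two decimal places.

(CH3)3NH+ is the conjugate acid of the weak base (CH3)3N.
Ka = Kw/Kb = 1.0×10^-14 / 5.7 × 10^-5 = 1.75 × 10^-10
From the ICE table, Ka = [H+]²/(0.059 − [H+]) = 1.75 × 10^-10.
Neglecting [H+] in the denominator: [H+] = √(1.75 × 10^-10 × 0.059) = 3.21 × 10^-6 M
pH = −log[H+] = −log(3.21 × 10^-6) = 5.49

pH = 5.49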